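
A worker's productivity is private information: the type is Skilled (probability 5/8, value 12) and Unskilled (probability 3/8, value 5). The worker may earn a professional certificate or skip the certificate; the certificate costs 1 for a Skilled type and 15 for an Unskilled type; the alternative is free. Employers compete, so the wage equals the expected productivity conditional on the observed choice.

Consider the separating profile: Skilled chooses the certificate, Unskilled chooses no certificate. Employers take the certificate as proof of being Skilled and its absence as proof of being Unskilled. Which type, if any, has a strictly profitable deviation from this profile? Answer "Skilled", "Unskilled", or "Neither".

Neither

The certificate pays 12; no certificate pays 5.
Skilled: assigned the certificate, nets 12 − 1 = 11; deviating to no certificate nets 5.
Unskilled: assigned no certificate, nets 5; deviating to the certificate nets 12 − 15 = -3.
Both types strictly prefer their assigned action; no profitable deviation.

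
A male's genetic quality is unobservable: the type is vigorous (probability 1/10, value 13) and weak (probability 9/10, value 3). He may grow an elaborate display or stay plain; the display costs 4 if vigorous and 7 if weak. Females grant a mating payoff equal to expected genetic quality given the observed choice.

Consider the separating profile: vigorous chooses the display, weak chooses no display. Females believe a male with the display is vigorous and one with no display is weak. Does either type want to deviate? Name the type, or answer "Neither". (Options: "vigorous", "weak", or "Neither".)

weak

The display pays 13; no display pays 3.
vigorous: assigned the display, nets 13 − 4 = 9; deviating to no display nets 3.
weak: assigned no display, nets 3; deviating to the display nets 13 − 7 = 6.
The weak type gains 3 by deviating.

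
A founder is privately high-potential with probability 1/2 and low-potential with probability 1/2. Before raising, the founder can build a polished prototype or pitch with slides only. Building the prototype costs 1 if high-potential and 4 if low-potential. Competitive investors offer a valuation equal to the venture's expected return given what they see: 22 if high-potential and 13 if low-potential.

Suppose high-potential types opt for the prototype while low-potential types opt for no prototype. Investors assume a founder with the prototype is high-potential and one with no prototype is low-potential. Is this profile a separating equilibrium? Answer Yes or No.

Under these beliefs, the prototype earns valuation 22 and no prototype earns valuation 13.
high-potential: the prototype nets 22 − 1 = 21; no prototype nets 13. high-potential prefers the prototype.
low-potential: the prototype nets 22 − 4 = 18; no prototype nets 13. low-potential would deviate to the prototype.
low-potential has a profitable deviation, so the profile is not an equilibrium.

No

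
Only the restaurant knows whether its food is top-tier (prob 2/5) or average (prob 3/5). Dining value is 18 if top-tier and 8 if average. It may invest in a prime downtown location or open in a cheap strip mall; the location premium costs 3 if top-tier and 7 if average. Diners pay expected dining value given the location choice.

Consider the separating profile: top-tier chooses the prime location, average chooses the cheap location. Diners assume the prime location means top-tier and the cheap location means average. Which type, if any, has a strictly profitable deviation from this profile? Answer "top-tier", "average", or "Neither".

average

The prime location pays 18; the cheap location pays 8.
top-tier: assigned the prime location, nets 18 − 3 = 15; deviating to the cheap location nets 8.
average: assigned the cheap location, nets 8; deviating to the prime location nets 18 − 7 = 11.
The average type gains 3 by deviating.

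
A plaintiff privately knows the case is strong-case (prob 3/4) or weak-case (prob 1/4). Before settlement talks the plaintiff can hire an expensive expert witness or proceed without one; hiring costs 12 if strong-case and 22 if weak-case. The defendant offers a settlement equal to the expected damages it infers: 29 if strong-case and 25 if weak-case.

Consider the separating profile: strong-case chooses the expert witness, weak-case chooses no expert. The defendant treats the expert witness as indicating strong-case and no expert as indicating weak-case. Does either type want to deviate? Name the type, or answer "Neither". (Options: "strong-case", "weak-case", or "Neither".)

The expert witness pays 29; no expert pays 25.
strong-case: assigned the expert witness, nets 29 − 12 = 17; deviating to no expert nets 25.
weak-case: assigned no expert, nets 25; deviating to the expert witness nets 29 − 22 = 7.
The strong-case type gains 8 by deviating.

strong-case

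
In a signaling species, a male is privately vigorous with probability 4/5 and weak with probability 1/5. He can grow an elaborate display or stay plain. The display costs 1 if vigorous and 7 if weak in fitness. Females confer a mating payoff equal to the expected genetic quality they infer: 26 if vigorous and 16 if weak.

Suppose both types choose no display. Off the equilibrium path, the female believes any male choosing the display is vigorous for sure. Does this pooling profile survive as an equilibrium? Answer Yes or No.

No

On path, the female holds the prior and pays 4/5·26 + 1/5·16 = 24. Off path (the display), believing vigorous, it pays 26.
vigorous: no display nets 24; the display nets 26 − 1 = 25. vigorous would deviate.
weak: no display nets 24; the display nets 26 − 7 = 19. weak stays.
A type deviates, so pooling fails.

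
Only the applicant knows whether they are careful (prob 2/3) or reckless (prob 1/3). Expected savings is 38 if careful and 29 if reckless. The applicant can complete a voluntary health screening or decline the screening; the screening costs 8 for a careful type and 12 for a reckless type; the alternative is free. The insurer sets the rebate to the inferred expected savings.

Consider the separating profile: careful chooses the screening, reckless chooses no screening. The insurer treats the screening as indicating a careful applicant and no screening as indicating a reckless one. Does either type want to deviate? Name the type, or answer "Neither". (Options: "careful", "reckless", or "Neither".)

Neither

The screening pays 38; no screening pays 29.
careful: assigned the screening, nets 38 − 8 = 30; deviating to no screening nets 29.
reckless: assigned no screening, nets 29; deviating to the screening nets 38 − 12 = 26.
Both types strictly prefer their assigned action; no profitable deviation.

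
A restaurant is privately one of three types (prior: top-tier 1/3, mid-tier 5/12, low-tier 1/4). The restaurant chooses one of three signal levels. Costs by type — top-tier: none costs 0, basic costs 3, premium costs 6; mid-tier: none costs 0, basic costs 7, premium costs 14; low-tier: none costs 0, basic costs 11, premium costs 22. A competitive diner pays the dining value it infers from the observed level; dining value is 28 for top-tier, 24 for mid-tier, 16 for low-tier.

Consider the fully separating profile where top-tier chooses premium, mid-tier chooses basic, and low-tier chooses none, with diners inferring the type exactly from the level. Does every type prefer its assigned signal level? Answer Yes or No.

Separating price premiums: premium → 28, basic → 24, none → 16.
top-tier (assigned premium): none: 16 − 0 = 16; basic: 24 − 3 = 21; premium: 28 − 6 = 22. top-tier stays.
mid-tier (assigned basic): none: 16 − 0 = 16; basic: 24 − 7 = 17; premium: 28 − 14 = 14. mid-tier stays.
low-tier (assigned none): none: 16 − 0 = 16; basic: 24 − 11 = 13; premium: 28 − 22 = 6. low-tier stays.
Every type prefers its assigned level; separation holds.

Yes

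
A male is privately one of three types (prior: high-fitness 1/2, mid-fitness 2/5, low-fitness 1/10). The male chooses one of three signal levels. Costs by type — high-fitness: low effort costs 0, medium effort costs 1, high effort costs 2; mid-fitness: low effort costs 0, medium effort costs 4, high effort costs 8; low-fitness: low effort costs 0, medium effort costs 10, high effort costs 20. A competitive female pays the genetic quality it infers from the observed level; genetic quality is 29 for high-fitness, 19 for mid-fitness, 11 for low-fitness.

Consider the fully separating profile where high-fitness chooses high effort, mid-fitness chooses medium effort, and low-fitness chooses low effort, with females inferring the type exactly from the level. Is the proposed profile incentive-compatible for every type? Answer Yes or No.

Separating mating payoffs: high effort → 29, medium effort → 19, low effort → 11.
high-fitness (assigned high effort): low effort: 11 − 0 = 11; medium effort: 19 − 1 = 18; high effort: 29 − 2 = 27. high-fitness stays.
mid-fitness (assigned medium effort): low effort: 11 − 0 = 11; medium effort: 19 − 4 = 15; high effort: 29 − 8 = 21. mid-fitness prefers high effort.
low-fitness (assigned low effort): low effort: 11 − 0 = 11; medium effort: 19 − 10 = 9; high effort: 29 − 20 = 9. low-fitness stays.
At least one type deviates; the separating profile fails.

No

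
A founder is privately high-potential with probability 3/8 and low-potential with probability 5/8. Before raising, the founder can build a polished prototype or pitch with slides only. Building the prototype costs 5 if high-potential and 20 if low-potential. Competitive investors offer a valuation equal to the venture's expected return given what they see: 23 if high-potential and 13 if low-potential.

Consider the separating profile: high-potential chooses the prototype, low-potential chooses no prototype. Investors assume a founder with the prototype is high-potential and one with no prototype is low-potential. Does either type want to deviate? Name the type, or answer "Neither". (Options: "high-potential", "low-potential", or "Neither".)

Neither

The prototype pays 23; no prototype pays 13.
high-potential: assigned the prototype, nets 23 − 5 = 18; deviating to no prototype nets 13.
low-potential: assigned no prototype, nets 13; deviating to the prototype nets 23 − 20 = 3.
Both types strictly prefer their assigned action; no profitable deviation.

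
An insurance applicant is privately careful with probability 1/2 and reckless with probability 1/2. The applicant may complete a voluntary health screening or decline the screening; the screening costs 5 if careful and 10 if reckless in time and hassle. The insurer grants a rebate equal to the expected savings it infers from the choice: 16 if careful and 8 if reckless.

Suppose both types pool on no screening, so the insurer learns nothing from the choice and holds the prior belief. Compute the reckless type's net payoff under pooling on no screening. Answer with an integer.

12

Pooled rebate = 1/2·16 + 1/2·8 = 12.
reckless pays no cost for no screening, so net payoff = 12.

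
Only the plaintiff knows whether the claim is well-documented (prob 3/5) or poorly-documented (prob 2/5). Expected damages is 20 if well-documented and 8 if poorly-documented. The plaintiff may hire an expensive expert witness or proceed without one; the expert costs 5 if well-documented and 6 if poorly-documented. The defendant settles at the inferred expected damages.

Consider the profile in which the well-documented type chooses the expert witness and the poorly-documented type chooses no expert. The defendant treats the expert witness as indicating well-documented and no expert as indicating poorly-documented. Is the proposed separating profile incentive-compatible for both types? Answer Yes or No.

No

Under these beliefs, the expert witness earns settlement 20 and no expert earns settlement 8.
well-documented: the expert witness nets 20 − 5 = 15; no expert nets 8. well-documented prefers the expert witness.
poorly-documented: the expert witness nets 20 − 6 = 14; no expert nets 8. poorly-documented would deviate to the expert witness.
poorly-documented has a profitable deviation, so the profile is not an equilibrium.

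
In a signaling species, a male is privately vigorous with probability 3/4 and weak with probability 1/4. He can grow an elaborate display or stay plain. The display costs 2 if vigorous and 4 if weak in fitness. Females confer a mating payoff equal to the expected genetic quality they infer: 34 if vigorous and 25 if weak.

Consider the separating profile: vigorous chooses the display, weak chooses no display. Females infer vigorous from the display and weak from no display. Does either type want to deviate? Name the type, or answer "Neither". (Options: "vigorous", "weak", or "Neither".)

The display pays 34; no display pays 25.
vigorous: assigned the display, nets 34 − 2 = 32; deviating to no display nets 25.
weak: assigned no display, nets 25; deviating to the display nets 34 − 4 = 30.
The weak type gains 5 by deviating.

weak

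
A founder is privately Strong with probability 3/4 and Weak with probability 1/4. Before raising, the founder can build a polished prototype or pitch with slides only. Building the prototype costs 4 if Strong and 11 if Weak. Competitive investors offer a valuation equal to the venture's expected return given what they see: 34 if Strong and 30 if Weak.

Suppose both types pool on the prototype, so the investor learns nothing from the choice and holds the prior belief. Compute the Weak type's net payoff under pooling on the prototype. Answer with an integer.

22

Pooled valuation = 3/4·34 + 1/4·30 = 33.
Weak pays cost 11 for the prototype, so net payoff = 33 − 11 = 22.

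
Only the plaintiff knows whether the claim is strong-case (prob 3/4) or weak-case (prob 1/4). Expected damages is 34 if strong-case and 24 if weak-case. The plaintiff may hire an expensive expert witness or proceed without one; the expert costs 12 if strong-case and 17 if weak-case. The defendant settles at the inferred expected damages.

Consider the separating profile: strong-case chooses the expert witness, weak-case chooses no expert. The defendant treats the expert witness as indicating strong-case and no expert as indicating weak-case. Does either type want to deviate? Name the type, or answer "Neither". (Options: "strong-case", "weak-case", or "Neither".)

The expert witness pays 34; no expert pays 24.
strong-case: assigned the expert witness, nets 34 − 12 = 22; deviating to no expert nets 24.
weak-case: assigned no expert, nets 24; deviating to the expert witness nets 34 − 17 = 17.
The strong-case type gains 2 by deviating.

strong-case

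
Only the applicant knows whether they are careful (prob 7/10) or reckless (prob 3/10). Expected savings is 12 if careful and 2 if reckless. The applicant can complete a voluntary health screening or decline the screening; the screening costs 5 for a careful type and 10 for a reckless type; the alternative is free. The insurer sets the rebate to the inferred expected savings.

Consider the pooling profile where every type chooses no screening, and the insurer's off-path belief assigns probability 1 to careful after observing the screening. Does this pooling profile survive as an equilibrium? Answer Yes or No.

Yes

On path, the insurer holds the prior and pays 7/10·12 + 3/10·2 = 9. Off path (the screening), believing careful, it pays 12.
careful: no screening nets 9; the screening nets 12 − 5 = 7. careful stays.
reckless: no screening nets 9; the screening nets 12 − 10 = 2. reckless stays.
No type deviates, so pooling is sustained.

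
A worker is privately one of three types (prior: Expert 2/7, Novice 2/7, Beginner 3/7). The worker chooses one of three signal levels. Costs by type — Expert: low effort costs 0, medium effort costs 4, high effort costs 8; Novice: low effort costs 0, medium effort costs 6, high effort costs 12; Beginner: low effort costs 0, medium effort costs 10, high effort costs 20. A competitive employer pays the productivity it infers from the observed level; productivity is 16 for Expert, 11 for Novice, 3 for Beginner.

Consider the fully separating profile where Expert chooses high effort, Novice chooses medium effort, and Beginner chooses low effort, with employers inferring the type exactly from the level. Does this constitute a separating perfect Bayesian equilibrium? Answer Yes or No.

Yes

Separating wages: high effort → 16, medium effort → 11, low effort → 3.
Expert (assigned high effort): low effort: 3 − 0 = 3; medium effort: 11 − 4 = 7; high effort: 16 − 8 = 8. Expert stays.
Novice (assigned medium effort): low effort: 3 − 0 = 3; medium effort: 11 − 6 = 5; high effort: 16 − 12 = 4. Novice stays.
Beginner (assigned low effort): low effort: 3 − 0 = 3; medium effort: 11 − 10 = 1; high effort: 16 − 20 = -4. Beginner stays.
Every type prefers its assigned level; separation holds.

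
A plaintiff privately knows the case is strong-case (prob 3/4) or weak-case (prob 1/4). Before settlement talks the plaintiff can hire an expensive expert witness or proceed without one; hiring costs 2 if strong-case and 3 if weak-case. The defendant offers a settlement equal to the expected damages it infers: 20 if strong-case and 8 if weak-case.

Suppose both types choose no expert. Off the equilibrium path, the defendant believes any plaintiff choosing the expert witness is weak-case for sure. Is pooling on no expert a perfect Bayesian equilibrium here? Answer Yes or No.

Yes

On path, the defendant holds the prior and pays 3/4·20 + 1/4·8 = 17. Off path (the expert witness), believing weak-case, it pays 8.
strong-case: no expert nets 17; the expert witness nets 8 − 2 = 6. strong-case stays.
weak-case: no expert nets 17; the expert witness nets 8 − 3 = 5. weak-case stays.
No type deviates, so pooling is sustained.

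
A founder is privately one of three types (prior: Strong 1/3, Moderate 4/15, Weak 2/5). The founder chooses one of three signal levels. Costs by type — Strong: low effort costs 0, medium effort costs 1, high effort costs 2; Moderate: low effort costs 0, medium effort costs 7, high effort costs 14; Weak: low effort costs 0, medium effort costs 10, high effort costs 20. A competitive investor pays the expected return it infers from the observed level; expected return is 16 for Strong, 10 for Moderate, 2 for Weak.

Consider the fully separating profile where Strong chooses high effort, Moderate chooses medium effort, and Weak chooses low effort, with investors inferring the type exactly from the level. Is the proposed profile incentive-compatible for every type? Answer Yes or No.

Yes

Separating valuations: high effort → 16, medium effort → 10, low effort → 2.
Strong (assigned high effort): low effort: 2 − 0 = 2; medium effort: 10 − 1 = 9; high effort: 16 − 2 = 14. Strong stays.
Moderate (assigned medium effort): low effort: 2 − 0 = 2; medium effort: 10 − 7 = 3; high effort: 16 − 14 = 2. Moderate stays.
Weak (assigned low effort): low effort: 2 − 0 = 2; medium effort: 10 − 10 = 0; high effort: 16 − 20 = -4. Weak stays.
Every type prefers its assigned level; separation holds.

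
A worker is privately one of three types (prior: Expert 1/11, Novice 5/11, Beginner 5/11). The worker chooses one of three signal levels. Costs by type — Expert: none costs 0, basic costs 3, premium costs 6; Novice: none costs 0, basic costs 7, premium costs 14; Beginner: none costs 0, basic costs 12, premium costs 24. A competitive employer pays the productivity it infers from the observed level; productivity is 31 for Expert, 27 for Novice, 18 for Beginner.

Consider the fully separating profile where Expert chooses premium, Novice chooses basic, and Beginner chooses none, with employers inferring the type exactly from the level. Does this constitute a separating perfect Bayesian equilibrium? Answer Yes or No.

Yes

Separating wages: premium → 31, basic → 27, none → 18.
Expert (assigned premium): none: 18 − 0 = 18; basic: 27 − 3 = 24; premium: 31 − 6 = 25. Expert stays.
Novice (assigned basic): none: 18 − 0 = 18; basic: 27 − 7 = 20; premium: 31 − 14 = 17. Novice stays.
Beginner (assigned none): none: 18 − 0 = 18; basic: 27 − 12 = 15; premium: 31 − 24 = 7. Beginner stays.
Every type prefers its assigned level; separation holds.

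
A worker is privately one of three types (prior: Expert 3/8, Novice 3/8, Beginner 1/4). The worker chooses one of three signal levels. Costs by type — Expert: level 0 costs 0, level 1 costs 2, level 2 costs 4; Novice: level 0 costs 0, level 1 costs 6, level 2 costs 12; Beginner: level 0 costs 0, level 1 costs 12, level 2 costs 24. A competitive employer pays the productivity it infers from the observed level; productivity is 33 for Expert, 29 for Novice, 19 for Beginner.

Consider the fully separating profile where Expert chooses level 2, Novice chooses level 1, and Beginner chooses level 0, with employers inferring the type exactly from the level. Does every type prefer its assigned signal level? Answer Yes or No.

Yes

Separating wages: level 2 → 33, level 1 → 29, level 0 → 19.
Expert (assigned level 2): level 0: 19 − 0 = 19; level 1: 29 − 2 = 27; level 2: 33 − 4 = 29. Expert stays.
Novice (assigned level 1): level 0: 19 − 0 = 19; level 1: 29 − 6 = 23; level 2: 33 − 12 = 21. Novice stays.
Beginner (assigned level 0): level 0: 19 − 0 = 19; level 1: 29 − 12 = 17; level 2: 33 − 24 = 9. Beginner stays.
Every type prefers its assigned level; separation holds.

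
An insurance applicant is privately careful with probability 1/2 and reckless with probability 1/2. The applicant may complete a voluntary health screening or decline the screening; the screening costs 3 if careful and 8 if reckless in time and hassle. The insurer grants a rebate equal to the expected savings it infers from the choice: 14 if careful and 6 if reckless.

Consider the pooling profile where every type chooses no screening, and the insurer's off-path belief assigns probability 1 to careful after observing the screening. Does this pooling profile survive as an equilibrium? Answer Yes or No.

No

On path, the insurer holds the prior and pays 1/2·14 + 1/2·6 = 10. Off path (the screening), believing careful, it pays 14.
careful: no screening nets 10; the screening nets 14 − 3 = 11. careful would deviate.
reckless: no screening nets 10; the screening nets 14 − 8 = 6. reckless stays.
A type deviates, so pooling fails.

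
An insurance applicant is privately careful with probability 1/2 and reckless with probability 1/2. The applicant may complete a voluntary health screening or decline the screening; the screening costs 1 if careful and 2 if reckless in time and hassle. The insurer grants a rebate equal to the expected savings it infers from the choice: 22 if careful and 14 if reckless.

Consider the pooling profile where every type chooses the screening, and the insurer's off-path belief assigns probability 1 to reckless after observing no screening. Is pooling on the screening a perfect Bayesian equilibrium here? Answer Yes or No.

Yes

On path, the insurer holds the prior and pays 1/2·22 + 1/2·14 = 18. Off path (no screening), believing reckless, it pays 14.
careful: the screening nets 18 − 1 = 17; no screening nets 14. careful stays.
reckless: the screening nets 18 − 2 = 16; no screening nets 14. reckless stays.
No type deviates, so pooling is sustained.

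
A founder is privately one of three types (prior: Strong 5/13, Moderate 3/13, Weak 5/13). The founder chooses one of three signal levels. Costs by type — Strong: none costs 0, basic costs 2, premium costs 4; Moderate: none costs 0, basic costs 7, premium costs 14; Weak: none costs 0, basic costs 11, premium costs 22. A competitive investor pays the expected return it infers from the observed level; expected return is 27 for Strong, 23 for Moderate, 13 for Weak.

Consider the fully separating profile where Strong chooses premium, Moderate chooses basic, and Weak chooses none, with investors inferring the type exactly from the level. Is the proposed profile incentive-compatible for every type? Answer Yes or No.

Separating valuations: premium → 27, basic → 23, none → 13.
Strong (assigned premium): none: 13 − 0 = 13; basic: 23 − 2 = 21; premium: 27 − 4 = 23. Strong stays.
Moderate (assigned basic): none: 13 − 0 = 13; basic: 23 − 7 = 16; premium: 27 − 14 = 13. Moderate stays.
Weak (assigned none): none: 13 − 0 = 13; basic: 23 − 11 = 12; premium: 27 − 22 = 5. Weak stays.
Every type prefers its assigned level; separation holds.

Yes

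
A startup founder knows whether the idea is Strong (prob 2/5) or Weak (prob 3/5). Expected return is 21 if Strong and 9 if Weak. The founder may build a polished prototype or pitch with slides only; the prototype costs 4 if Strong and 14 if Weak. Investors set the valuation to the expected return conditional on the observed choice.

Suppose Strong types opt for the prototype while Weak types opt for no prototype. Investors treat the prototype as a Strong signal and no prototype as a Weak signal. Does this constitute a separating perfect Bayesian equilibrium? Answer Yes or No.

Yes

Under these beliefs, the prototype earns valuation 21 and no prototype earns valuation 9.
Strong: the prototype nets 21 − 4 = 17; no prototype nets 9. Strong prefers the prototype.
Weak: the prototype nets 21 − 14 = 7; no prototype nets 9. Weak prefers no prototype.
Neither type deviates, so the separating profile is an equilibrium.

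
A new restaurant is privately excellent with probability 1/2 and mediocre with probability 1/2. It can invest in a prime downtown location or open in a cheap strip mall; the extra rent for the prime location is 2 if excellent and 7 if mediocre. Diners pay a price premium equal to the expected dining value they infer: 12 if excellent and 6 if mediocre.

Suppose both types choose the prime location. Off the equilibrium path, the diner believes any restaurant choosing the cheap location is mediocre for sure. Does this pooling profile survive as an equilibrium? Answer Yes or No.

On path, the diner holds the prior and pays 1/2·12 + 1/2·6 = 9. Off path (the cheap location), believing mediocre, it pays 6.
excellent: the prime location nets 9 − 2 = 7; the cheap location nets 6. excellent stays.
mediocre: the prime location nets 9 − 7 = 2; the cheap location nets 6. mediocre would deviate.
A type deviates, so pooling fails.

No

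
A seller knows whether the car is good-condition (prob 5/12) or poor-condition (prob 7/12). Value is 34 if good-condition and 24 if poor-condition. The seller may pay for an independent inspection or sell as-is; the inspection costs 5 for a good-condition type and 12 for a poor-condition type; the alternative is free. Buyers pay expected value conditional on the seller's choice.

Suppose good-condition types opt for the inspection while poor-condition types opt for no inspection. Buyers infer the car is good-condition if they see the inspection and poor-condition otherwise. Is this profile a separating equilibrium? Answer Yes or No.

Under these beliefs, the inspection earns price 34 and no inspection earns price 24.
good-condition: the inspection nets 34 − 5 = 29; no inspection nets 24. good-condition prefers the inspection.
poor-condition: the inspection nets 34 − 12 = 22; no inspection nets 24. poor-condition prefers no inspection.
Neither type deviates, so the separating profile is an equilibrium.

Yes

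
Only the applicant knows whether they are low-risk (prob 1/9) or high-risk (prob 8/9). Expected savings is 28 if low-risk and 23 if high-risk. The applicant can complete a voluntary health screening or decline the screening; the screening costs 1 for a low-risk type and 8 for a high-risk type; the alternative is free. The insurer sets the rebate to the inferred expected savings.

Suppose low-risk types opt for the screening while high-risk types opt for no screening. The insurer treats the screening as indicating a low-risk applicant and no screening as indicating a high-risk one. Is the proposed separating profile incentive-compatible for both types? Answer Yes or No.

Under these beliefs, the screening earns rebate 28 and no screening earns rebate 23.
low-risk: the screening nets 28 − 1 = 27; no screening nets 23. low-risk prefers the screening.
high-risk: the screening nets 28 − 8 = 20; no screening nets 23. high-risk prefers no screening.
Neither type deviates, so the separating profile is an equilibrium.

Yes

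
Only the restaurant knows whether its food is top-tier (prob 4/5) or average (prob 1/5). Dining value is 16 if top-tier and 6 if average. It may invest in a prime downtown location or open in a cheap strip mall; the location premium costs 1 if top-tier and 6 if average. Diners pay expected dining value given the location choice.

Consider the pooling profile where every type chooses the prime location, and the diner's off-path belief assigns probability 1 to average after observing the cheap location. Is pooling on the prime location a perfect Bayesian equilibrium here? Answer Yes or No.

Yes

On path, the diner holds the prior and pays 4/5·16 + 1/5·6 = 14. Off path (the cheap location), believing average, it pays 6.
top-tier: the prime location nets 14 − 1 = 13; the cheap location nets 6. top-tier stays.
average: the prime location nets 14 − 6 = 8; the cheap location nets 6. average stays.
No type deviates, so pooling is sustained.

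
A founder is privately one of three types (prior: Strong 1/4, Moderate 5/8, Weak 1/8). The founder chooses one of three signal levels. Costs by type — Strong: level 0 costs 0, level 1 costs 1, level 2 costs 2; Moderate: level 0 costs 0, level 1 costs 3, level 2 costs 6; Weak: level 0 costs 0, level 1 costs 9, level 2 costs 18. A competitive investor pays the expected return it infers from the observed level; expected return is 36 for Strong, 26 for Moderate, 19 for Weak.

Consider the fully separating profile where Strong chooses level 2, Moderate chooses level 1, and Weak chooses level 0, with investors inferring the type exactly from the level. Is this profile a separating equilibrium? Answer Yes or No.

Separating valuations: level 2 → 36, level 1 → 26, level 0 → 19.
Strong (assigned level 2): level 0: 19 − 0 = 19; level 1: 26 − 1 = 25; level 2: 36 − 2 = 34. Strong stays.
Moderate (assigned level 1): level 0: 19 − 0 = 19; level 1: 26 − 3 = 23; level 2: 36 − 6 = 30. Moderate prefers level 2.
Weak (assigned level 0): level 0: 19 − 0 = 19; level 1: 26 − 9 = 17; level 2: 36 − 18 = 18. Weak stays.
At least one type deviates; the separating profile fails.

No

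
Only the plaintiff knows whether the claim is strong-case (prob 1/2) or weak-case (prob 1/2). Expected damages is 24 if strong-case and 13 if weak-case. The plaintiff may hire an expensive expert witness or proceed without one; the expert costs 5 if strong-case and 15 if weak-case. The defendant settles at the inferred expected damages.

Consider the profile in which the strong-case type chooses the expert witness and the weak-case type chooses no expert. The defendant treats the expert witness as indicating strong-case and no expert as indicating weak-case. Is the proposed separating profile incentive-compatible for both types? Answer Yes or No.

Under these beliefs, the expert witness earns settlement 24 and no expert earns settlement 13.
strong-case: the expert witness nets 24 − 5 = 19; no expert nets 13. strong-case prefers the expert witness.
weak-case: the expert witness nets 24 − 15 = 9; no expert nets 13. weak-case prefers no expert.
Neither type deviates, so the separating profile is an equilibrium.

Yes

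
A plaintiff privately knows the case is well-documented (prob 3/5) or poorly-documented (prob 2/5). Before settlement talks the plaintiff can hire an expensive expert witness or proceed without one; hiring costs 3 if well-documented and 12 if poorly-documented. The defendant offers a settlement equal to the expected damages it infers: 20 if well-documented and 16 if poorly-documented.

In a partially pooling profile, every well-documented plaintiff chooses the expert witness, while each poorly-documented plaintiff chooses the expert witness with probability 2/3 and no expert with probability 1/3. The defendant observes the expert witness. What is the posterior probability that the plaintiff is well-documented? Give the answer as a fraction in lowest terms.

P(the expert witness) = (3/5)·1 + (2/5)·(2/3) = 13/15.
By Bayes' rule, P(well-documented | the expert witness) = (3/5) / (13/15) = 9/13.

9/13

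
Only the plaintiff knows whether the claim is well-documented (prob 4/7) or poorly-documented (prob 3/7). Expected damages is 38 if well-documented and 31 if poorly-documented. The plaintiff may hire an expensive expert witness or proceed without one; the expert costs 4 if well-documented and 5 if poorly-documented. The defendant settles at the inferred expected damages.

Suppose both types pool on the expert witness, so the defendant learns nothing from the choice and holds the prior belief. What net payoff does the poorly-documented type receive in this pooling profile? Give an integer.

30

Pooled settlement = 4/7·38 + 3/7·31 = 35.
poorly-documented pays cost 5 for the expert witness, so net payoff = 35 − 5 = 30.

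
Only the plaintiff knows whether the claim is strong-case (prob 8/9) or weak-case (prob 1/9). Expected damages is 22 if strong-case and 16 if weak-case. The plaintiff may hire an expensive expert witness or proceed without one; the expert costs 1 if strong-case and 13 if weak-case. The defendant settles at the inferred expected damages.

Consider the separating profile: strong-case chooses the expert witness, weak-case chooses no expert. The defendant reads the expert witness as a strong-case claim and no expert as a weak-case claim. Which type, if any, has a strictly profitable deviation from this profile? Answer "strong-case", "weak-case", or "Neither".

Neither

The expert witness pays 22; no expert pays 16.
strong-case: assigned the expert witness, nets 22 − 1 = 21; deviating to no expert nets 16.
weak-case: assigned no expert, nets 16; deviating to the expert witness nets 22 − 13 = 9.
Both types strictly prefer their assigned action; no profitable deviation.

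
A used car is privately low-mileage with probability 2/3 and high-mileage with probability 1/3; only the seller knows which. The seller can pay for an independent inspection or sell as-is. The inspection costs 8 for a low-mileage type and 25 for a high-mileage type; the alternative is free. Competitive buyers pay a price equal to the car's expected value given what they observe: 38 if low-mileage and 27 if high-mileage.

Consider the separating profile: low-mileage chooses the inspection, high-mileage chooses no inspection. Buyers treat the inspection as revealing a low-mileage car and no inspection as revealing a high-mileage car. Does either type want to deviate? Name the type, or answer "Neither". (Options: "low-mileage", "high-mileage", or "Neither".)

The inspection pays 38; no inspection pays 27.
low-mileage: assigned the inspection, nets 38 − 8 = 30; deviating to no inspection nets 27.
high-mileage: assigned no inspection, nets 27; deviating to the inspection nets 38 − 25 = 13.
Both types strictly prefer their assigned action; no profitable deviation.

Neither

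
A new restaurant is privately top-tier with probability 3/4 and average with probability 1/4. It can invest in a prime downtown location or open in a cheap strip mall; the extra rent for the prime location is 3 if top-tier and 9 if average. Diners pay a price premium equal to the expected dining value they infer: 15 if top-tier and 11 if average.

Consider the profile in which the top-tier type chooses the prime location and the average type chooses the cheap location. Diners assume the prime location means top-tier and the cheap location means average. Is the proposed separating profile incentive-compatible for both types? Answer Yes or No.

Under these beliefs, the prime location earns price premium 15 and the cheap location earns price premium 11.
top-tier: the prime location nets 15 − 3 = 12; the cheap location nets 11. top-tier prefers the prime location.
average: the prime location nets 15 − 9 = 6; the cheap location nets 11. average prefers the cheap location.
Neither type deviates, so the separating profile is an equilibrium.

Yes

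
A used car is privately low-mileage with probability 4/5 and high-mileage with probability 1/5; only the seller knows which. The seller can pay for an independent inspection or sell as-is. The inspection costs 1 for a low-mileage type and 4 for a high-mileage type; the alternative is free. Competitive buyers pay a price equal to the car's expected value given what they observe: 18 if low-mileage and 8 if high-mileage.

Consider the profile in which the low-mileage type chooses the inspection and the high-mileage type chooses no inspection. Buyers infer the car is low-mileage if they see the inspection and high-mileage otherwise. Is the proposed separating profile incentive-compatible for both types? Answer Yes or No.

No

Under these beliefs, the inspection earns price 18 and no inspection earns price 8.
low-mileage: the inspection nets 18 − 1 = 17; no inspection nets 8. low-mileage prefers the inspection.
high-mileage: the inspection nets 18 − 4 = 14; no inspection nets 8. high-mileage would deviate to the inspection.
high-mileage has a profitable deviation, so the profile is not an equilibrium.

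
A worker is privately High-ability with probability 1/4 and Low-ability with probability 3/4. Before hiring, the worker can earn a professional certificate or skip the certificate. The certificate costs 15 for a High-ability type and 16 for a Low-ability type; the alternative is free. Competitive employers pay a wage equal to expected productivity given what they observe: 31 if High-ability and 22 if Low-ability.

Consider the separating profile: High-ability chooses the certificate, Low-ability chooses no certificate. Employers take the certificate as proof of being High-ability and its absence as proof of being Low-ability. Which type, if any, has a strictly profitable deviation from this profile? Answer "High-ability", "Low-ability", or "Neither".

The certificate pays 31; no certificate pays 22.
High-ability: assigned the certificate, nets 31 − 15 = 16; deviating to no certificate nets 22.
Low-ability: assigned no certificate, nets 22; deviating to the certificate nets 31 − 16 = 15.
The High-ability type gains 6 by deviating.

High-ability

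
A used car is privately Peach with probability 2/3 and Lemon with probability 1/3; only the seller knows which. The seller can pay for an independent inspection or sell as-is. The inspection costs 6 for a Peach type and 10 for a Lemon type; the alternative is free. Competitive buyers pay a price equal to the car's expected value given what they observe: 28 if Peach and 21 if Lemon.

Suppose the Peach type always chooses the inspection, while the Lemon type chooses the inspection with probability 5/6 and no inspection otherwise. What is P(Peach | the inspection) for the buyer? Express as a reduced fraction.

P(the inspection) = (2/3)·1 + (1/3)·(5/6) = 17/18.
By Bayes' rule, P(Peach | the inspection) = (2/3) / (17/18) = 12/17.

12/17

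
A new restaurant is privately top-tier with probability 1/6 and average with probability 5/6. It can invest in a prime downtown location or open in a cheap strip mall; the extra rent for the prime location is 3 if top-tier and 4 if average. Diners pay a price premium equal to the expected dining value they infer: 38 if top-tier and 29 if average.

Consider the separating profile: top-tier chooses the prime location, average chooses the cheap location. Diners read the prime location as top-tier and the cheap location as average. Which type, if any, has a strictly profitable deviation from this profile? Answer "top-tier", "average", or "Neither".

The prime location pays 38; the cheap location pays 29.
top-tier: assigned the prime location, nets 38 − 3 = 35; deviating to the cheap location nets 29.
average: assigned the cheap location, nets 29; deviating to the prime location nets 38 − 4 = 34.
The average type gains 5 by deviating.

average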